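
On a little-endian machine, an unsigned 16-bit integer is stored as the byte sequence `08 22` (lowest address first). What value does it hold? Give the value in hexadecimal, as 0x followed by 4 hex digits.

0x2208

Little-endian stores the least-significant byte at the lowest address.
Reassemble most-significant byte first: 22 08 → 0x2208.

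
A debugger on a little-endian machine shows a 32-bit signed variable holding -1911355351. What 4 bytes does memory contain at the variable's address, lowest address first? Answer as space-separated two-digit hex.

29 08 13 8E

Two's complement of -1911355351 in 32 bits: 1911355351 = 0x71ECF7D7; invert → 0x8E130828; add 1 → 0x8E130829.
Split into bytes (most-significant first): 8E 13 08 29.
Little-endian stores the least-significant byte at the lowest address.
So at ascending addresses the bytes are 29 08 13 8E.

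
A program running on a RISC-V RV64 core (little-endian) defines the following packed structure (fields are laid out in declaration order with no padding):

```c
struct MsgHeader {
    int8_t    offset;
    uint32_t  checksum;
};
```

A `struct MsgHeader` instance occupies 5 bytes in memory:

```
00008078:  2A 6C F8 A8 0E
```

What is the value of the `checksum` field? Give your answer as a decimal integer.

`checksum` follows `offset` (1 byte), so it starts at byte offset 1 and occupies 4 bytes.
Bytes at offsets 1..4: 6C F8 A8 0E.
In little-endian order the low byte comes first in memory.
Reassemble most-significant byte first: 0E A8 F8 6C → 0x0EA8F86C.
0x0EA8F86C = 245954668.

245954668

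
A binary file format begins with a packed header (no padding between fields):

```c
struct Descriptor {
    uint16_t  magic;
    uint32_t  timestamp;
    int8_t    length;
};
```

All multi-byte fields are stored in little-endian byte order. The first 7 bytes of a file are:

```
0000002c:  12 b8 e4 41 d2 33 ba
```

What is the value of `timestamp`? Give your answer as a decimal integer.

`timestamp` follows `magic` (2 bytes), so it starts at byte offset 2 and occupies 4 bytes.
Bytes at offsets 2..5: E4 41 D2 33.
Little-endian stores the least-significant byte at the lowest address.
Reassemble most-significant byte first: 33 D2 41 E4 → 0x33D241E4.
0x33D241E4 = 869417444.

869417444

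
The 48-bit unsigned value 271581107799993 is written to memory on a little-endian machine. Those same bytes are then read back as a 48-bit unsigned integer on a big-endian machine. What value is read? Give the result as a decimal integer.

271581107799993 in 48-bit hexadecimal is 0xF700677547B9.
Stored little-endian, the bytes at ascending addresses are B9 47 75 67 00 F7.
Read back as big-endian, the last byte is least significant, giving 0xB947756700F7.
0xB947756700F7 = 203716563501303.

203716563501303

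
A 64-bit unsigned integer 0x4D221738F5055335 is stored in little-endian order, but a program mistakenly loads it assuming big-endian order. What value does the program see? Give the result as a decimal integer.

Stored little-endian, the bytes at ascending addresses are 35 53 05 F5 38 17 22 4D.
Read back as big-endian, the last byte is least significant, giving 0x355305F53817224D.
0x355305F53817224D = 3842421457843331661.

3842421457843331661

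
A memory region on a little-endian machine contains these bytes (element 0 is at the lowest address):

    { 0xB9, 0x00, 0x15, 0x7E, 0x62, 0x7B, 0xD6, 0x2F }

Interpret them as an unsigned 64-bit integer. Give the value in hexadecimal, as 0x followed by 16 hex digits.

0x2FD67B627E1500B9

Little-endian: lowest address holds the least-significant byte.
Reassemble most-significant byte first: 2F D6 7B 62 7E 15 00 B9 → 0x2FD67B627E1500B9.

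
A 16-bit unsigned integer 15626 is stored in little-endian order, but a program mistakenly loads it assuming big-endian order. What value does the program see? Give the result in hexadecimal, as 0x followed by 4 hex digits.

15626 in 16-bit hexadecimal is 0x3D0A.
Stored little-endian, the bytes at ascending addresses are 0A 3D.
Read back as big-endian, the last byte is least significant, giving 0x0A3D.

0x0A3D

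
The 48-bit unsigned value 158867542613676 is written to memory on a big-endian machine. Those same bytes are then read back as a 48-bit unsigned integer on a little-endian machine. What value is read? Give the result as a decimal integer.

158867542613676 in 48-bit hexadecimal is 0x907D3B719EAC.
Stored big-endian, the bytes at ascending addresses are 90 7D 3B 71 9E AC.
Read back as little-endian, the first byte is least significant, giving 0xAC9E713B7D90.
0xAC9E713B7D90 = 189796504534416.

189796504534416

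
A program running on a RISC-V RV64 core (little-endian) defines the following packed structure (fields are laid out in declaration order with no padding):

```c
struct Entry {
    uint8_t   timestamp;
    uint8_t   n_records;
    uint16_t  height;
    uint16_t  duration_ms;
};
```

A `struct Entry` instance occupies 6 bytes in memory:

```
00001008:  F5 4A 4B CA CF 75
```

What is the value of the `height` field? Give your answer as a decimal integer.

51787

`height` follows `timestamp` (1 B), `n_records` (1 B), so it starts at offset 1 + 1 = 2 and occupies 2 bytes.
Bytes at offsets 2..3: 4B CA.
Little-endian: lowest address holds the least-significant byte.
Reassemble most-significant byte first: CA 4B → 0xCA4B.
0xCA4B = 51787.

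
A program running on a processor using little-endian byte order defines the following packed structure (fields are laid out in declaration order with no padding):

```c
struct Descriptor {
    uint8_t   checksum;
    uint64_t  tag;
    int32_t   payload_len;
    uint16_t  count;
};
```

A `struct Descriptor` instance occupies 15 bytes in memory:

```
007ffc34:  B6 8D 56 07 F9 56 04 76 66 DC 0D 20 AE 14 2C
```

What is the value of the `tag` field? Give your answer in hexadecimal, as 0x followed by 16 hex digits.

0x66760456F907568D

`tag` follows `checksum` (1 byte), so it starts at byte offset 1 and occupies 8 bytes.
Bytes at offsets 1..8: 8D 56 07 F9 56 04 76 66.
Little-endian: lowest address holds the least-significant byte.
Reassemble most-significant byte first: 66 76 04 56 F9 07 56 8D → 0x66760456F907568D.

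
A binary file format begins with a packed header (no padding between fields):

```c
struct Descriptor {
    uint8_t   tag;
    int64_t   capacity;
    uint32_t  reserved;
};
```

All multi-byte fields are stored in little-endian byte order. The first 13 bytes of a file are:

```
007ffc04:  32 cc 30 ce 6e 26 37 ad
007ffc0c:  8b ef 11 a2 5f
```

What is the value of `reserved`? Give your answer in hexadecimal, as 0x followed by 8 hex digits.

0x5FA211EF

`reserved` follows `tag` (1 B), `capacity` (8 B), so it starts at offset 1 + 8 = 9 and occupies 4 bytes.
Bytes at offsets 9..12: EF 11 A2 5F.
Little-endian: lowest address holds the least-significant byte.
Reassemble most-significant byte first: 5F A2 11 EF → 0x5FA211EF.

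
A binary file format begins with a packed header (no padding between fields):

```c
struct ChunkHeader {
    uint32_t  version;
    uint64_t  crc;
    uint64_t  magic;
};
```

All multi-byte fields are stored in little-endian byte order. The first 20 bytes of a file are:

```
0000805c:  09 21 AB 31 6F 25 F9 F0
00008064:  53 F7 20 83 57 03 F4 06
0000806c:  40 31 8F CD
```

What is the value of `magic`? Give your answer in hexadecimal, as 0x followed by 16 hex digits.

0xCD8F314006F40357

`magic` follows `version` (4 B), `crc` (8 B), so it starts at offset 4 + 8 = 12 and occupies 8 bytes.
Bytes at offsets 12..19: 57 03 F4 06 40 31 8F CD.
Little-endian: lowest address holds the least-significant byte.
Reassemble most-significant byte first: CD 8F 31 40 06 F4 03 57 → 0xCD8F314006F40357.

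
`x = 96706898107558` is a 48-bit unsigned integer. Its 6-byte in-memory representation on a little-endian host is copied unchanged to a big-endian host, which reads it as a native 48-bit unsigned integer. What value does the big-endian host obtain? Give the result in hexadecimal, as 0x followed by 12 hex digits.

0xA61C4F54F457

96706898107558 in 48-bit hexadecimal is 0x57F4544F1CA6.
Stored little-endian, the bytes at ascending addresses are A6 1C 4F 54 F4 57.
Read back as big-endian, the last byte is least significant, giving 0xA61C4F54F457.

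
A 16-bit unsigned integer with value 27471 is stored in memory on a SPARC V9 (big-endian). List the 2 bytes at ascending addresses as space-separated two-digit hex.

6B 4F

27471 in hexadecimal, padded to 16 bits, is 0x6B4F.
Split into bytes (most-significant first): 6B 4F.
Big-endian stores the most-significant byte at the lowest address.
So the memory order matches the most-significant-first order: 6B 4F.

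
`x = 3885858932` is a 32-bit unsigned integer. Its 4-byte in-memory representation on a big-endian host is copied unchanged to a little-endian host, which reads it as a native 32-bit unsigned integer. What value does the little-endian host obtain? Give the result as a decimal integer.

3885858932 in 32-bit hexadecimal is 0xE79D8074.
Stored big-endian, the bytes at ascending addresses are E7 9D 80 74.
Read back as little-endian, the first byte is least significant, giving 0x74809DE7.
0x74809DE7 = 1954586087.

1954586087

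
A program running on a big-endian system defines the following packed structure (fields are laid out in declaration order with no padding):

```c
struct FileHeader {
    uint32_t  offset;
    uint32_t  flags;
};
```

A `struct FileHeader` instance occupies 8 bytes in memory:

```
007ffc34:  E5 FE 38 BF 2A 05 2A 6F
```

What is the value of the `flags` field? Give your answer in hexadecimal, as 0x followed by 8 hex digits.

`flags` follows `offset` (4 bytes), so it starts at byte offset 4 and occupies 4 bytes.
Bytes at offsets 4..7: 2A 05 2A 6F.
Big-endian stores the most-significant byte at the lowest address.
The bytes are already most-significant first: 0x2A052A6F.

0x2A052A6F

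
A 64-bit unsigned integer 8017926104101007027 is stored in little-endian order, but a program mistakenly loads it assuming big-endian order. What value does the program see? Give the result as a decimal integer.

8017926104101007027 in 64-bit hexadecimal is 0x6F45654F9645AEB3.
Stored little-endian, the bytes at ascending addresses are B3 AE 45 96 4F 65 45 6F.
Read back as big-endian, the last byte is least significant, giving 0xB3AE45964F65456F.
0xB3AE45964F65456F = 12947362490616202607.

12947362490616202607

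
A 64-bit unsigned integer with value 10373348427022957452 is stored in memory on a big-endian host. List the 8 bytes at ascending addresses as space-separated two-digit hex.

10373348427022957452 in hexadecimal, padded to 64 bits, is 0x8FF5896F1C0F7B8C.
Split into bytes (most-significant first): 8F F5 89 6F 1C 0F 7B 8C.
Big-endian stores the most-significant byte at the lowest address.
So the memory order matches the most-significant-first order: 8F F5 89 6F 1C 0F 7B 8C.

8F F5 89 6F 1C 0F 7B 8C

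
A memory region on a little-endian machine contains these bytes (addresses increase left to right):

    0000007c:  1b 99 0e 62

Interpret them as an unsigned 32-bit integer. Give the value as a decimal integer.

In little-endian order the low byte comes first in memory.
Reassemble most-significant byte first: 62 0E 99 1B → 0x620E991B.
0x620E991B = 1645123867.

1645123867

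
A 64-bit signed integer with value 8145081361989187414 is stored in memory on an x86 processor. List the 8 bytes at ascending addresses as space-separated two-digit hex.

56 37 05 20 58 24 09 71

8145081361989187414 in hexadecimal, padded to 64 bits, is 0x7109245820053756.
Split into bytes (most-significant first): 71 09 24 58 20 05 37 56.
In little-endian order the low byte comes first in memory.
So at ascending addresses the bytes are 56 37 05 20 58 24 09 71.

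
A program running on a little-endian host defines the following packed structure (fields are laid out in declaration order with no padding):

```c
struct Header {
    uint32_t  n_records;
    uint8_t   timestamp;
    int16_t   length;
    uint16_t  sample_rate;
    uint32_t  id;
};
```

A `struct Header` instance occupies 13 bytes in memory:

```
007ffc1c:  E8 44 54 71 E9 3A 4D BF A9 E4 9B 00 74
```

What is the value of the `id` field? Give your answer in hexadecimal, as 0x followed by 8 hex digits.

`id` follows `n_records` (4 B), `timestamp` (1 B), `length` (2 B), `sample_rate` (2 B), so it starts at offset 4 + 1 + 2 + 2 = 9 and occupies 4 bytes.
Bytes at offsets 9..12: E4 9B 00 74.
Little-endian: lowest address holds the least-significant byte.
Reassemble most-significant byte first: 74 00 9B E4 → 0x74009BE4.

0x74009BE4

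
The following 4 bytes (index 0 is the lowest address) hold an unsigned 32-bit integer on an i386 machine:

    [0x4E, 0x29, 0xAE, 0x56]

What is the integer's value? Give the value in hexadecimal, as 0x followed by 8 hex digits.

0x56AE294E

Little-endian stores the least-significant byte at the lowest address.
Reassemble most-significant byte first: 56 AE 29 4E → 0x56AE294E.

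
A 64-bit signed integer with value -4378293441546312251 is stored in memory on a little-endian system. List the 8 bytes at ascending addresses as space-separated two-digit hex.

Two's complement of -4378293441546312251 in 64 bits: 4378293441546312251 = 0x3CC2D2B019CA5A3B; invert → 0xC33D2D4FE635A5C4; add 1 → 0xC33D2D4FE635A5C5.
Split into bytes (most-significant first): C3 3D 2D 4F E6 35 A5 C5.
In little-endian order the low byte comes first in memory.
So at ascending addresses the bytes are C5 A5 35 E6 4F 2D 3D C3.

C5 A5 35 E6 4F 2D 3D C3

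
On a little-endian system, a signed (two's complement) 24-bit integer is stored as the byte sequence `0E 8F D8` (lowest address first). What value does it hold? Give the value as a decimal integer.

Little-endian stores the least-significant byte at the lowest address.
Reassemble most-significant byte first: D8 8F 0E → 0xD88F0E.
Top bit is set, so as a signed 24-bit value this is 0xD88F0E − 2^24 = -2584818.

-2584818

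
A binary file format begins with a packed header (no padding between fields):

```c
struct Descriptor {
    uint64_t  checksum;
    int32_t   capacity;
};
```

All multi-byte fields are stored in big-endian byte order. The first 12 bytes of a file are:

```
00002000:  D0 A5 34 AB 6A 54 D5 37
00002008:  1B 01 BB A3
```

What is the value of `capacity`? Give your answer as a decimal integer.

453098403

`capacity` follows `checksum` (8 bytes), so it starts at byte offset 8 and occupies 4 bytes.
Bytes at offsets 8..11: 1B 01 BB A3.
In big-endian order the high byte comes first in memory.
The bytes are already most-significant first: 0x1B01BBA3.
0x1B01BBA3 = 453098403.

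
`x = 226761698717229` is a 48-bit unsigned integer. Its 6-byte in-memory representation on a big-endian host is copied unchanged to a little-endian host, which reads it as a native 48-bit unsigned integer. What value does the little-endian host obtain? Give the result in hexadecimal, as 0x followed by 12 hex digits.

226761698717229 in 48-bit hexadecimal is 0xCE3D12802E2D.
Stored big-endian, the bytes at ascending addresses are CE 3D 12 80 2E 2D.
Read back as little-endian, the first byte is least significant, giving 0x2D2E80123DCE.

0x2D2E80123DCE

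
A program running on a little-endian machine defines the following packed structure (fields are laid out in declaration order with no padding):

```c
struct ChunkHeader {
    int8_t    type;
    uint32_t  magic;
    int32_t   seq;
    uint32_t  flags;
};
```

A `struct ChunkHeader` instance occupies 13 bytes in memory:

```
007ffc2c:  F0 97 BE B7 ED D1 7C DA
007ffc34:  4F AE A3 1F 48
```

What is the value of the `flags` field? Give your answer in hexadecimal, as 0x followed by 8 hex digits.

0x481FA3AE

`flags` follows `type` (1 B), `magic` (4 B), `seq` (4 B), so it starts at offset 1 + 4 + 4 = 9 and occupies 4 bytes.
Bytes at offsets 9..12: AE A3 1F 48.
Little-endian stores the least-significant byte at the lowest address.
Reassemble most-significant byte first: 48 1F A3 AE → 0x481FA3AE.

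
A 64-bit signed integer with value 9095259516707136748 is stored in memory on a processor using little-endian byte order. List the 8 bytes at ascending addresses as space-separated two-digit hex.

9095259516707136748 in hexadecimal, padded to 64 bits, is 0x7E38DA577951E4EC.
Split into bytes (most-significant first): 7E 38 DA 57 79 51 E4 EC.
Little-endian: lowest address holds the least-significant byte.
So at ascending addresses the bytes are EC E4 51 79 57 DA 38 7E.

EC E4 51 79 57 DA 38 7E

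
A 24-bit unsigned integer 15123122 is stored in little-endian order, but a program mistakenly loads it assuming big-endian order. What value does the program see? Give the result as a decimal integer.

15123122 in 24-bit hexadecimal is 0xE6C2B2.
Stored little-endian, the bytes at ascending addresses are B2 C2 E6.
Read back as big-endian, the last byte is least significant, giving 0xB2C2E6.
0xB2C2E6 = 11715302.

11715302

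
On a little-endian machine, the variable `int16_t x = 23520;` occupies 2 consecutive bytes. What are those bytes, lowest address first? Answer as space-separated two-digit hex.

23520 in hexadecimal, padded to 16 bits, is 0x5BE0.
Split into bytes (most-significant first): 5B E0.
Little-endian: lowest address holds the least-significant byte.
So at ascending addresses the bytes are E0 5B.

E0 5B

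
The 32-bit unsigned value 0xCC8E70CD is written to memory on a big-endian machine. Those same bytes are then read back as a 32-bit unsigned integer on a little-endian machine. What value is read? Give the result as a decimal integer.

Stored big-endian, the bytes at ascending addresses are CC 8E 70 CD.
Read back as little-endian, the first byte is least significant, giving 0xCD708ECC.
0xCD708ECC = 3446705868.

3446705868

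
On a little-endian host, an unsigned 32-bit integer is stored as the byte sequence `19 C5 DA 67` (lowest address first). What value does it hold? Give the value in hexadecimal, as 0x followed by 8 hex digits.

In little-endian order the low byte comes first in memory.
Reassemble most-significant byte first: 67 DA C5 19 → 0x67DAC519.

0x67DAC519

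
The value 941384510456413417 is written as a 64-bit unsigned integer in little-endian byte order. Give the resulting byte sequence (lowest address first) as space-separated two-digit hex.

941384510456413417 in hexadecimal, padded to 64 bits, is 0x0D1078397ECF3CE9.
Split into bytes (most-significant first): 0D 10 78 39 7E CF 3C E9.
In little-endian order the low byte comes first in memory.
So at ascending addresses the bytes are E9 3C CF 7E 39 78 10 0D.

E9 3C CF 7E 39 78 10 0D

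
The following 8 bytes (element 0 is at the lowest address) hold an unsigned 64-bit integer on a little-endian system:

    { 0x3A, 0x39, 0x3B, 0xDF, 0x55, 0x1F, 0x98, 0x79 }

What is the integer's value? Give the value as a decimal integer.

In little-endian order the low byte comes first in memory.
Reassemble most-significant byte first: 79 98 1F 55 DF 3B 39 3A → 0x79981F55DF3B393A.
0x79981F55DF3B393A = 8761787528727181626.

8761787528727181626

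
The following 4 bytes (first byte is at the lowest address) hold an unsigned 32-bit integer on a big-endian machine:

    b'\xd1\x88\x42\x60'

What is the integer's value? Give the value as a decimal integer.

Big-endian stores the most-significant byte at the lowest address.
The bytes are already most-significant first: 0xD1884260.
0xD1884260 = 3515368032.

3515368032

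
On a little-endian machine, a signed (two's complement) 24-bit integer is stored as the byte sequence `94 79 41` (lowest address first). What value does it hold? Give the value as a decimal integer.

4290964

Little-endian: lowest address holds the least-significant byte.
Reassemble most-significant byte first: 41 79 94 → 0x417994.
0x417994 = 4290964.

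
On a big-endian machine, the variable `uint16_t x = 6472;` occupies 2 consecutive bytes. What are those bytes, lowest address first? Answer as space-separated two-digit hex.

6472 in hexadecimal, padded to 16 bits, is 0x1948.
Split into bytes (most-significant first): 19 48.
In big-endian order the high byte comes first in memory.
So the memory order matches the most-significant-first order: 19 48.

19 48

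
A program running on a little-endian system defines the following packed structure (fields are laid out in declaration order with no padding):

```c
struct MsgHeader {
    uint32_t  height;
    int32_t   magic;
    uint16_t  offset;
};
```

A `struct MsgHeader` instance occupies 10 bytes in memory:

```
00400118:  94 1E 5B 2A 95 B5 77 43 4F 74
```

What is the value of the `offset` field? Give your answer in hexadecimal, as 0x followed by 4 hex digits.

0x744F

`offset` follows `height` (4 B), `magic` (4 B), so it starts at offset 4 + 4 = 8 and occupies 2 bytes.
Bytes at offsets 8..9: 4F 74.
Little-endian: lowest address holds the least-significant byte.
Reassemble most-significant byte first: 74 4F → 0x744F.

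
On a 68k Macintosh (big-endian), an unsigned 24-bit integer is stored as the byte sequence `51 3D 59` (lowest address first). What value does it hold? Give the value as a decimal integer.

5324121

Big-endian: lowest address holds the most-significant byte.
The bytes are already most-significant first: 0x513D59.
0x513D59 = 5324121.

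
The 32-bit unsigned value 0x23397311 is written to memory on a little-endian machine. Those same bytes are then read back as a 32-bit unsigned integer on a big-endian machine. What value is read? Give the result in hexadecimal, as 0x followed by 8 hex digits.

Stored little-endian, the bytes at ascending addresses are 11 73 39 23.
Read back as big-endian, the last byte is least significant, giving 0x11733923.

0x11733923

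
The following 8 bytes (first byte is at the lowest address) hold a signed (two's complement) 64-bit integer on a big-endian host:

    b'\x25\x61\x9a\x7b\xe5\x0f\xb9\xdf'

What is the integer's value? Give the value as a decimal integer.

2693603909058935263

Big-endian: lowest address holds the most-significant byte.
The bytes are already most-significant first: 0x25619A7BE50FB9DF.
0x25619A7BE50FB9DF = 2693603909058935263.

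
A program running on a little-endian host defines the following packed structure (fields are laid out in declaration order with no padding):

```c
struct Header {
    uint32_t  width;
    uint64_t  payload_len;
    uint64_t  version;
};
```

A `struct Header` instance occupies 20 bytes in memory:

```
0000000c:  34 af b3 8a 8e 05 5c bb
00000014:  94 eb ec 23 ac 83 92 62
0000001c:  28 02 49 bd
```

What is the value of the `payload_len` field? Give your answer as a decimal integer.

`payload_len` follows `width` (4 bytes), so it starts at byte offset 4 and occupies 8 bytes.
Bytes at offsets 4..11: 8E 05 5C BB 94 EB EC 23.
Little-endian: lowest address holds the least-significant byte.
Reassemble most-significant byte first: 23 EC EB 94 BB 5C 05 8E → 0x23ECEB94BB5C058E.
0x23ECEB94BB5C058E = 2588702909862249870.

2588702909862249870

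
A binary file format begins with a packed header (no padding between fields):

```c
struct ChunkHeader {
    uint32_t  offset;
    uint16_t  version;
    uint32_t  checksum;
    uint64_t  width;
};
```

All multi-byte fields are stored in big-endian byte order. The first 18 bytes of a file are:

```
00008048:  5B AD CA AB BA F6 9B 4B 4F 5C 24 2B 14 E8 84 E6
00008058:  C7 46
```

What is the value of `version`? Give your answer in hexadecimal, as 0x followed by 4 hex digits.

`version` follows `offset` (4 bytes), so it starts at byte offset 4 and occupies 2 bytes.
Bytes at offsets 4..5: BA F6.
Big-endian: lowest address holds the most-significant byte.
The bytes are already most-significant first: 0xBAF6.

0xBAF6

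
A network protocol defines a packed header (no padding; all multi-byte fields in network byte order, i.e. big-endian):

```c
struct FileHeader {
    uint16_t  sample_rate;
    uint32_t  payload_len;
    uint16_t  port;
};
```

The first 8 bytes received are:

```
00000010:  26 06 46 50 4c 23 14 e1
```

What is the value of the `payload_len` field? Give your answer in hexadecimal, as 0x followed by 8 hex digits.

0x46504C23

`payload_len` follows `sample_rate` (2 bytes), so it starts at byte offset 2 and occupies 4 bytes.
Bytes at offsets 2..5: 46 50 4C 23.
Big-endian stores the most-significant byte at the lowest address.
The bytes are already most-significant first: 0x46504C23.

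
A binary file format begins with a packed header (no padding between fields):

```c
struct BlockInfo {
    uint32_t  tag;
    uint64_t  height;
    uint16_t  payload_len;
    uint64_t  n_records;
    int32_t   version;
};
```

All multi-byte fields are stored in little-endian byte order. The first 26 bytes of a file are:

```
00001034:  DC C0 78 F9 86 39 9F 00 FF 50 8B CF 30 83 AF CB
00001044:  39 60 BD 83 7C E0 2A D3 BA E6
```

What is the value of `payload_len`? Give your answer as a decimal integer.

`payload_len` follows `tag` (4 B), `height` (8 B), so it starts at offset 4 + 8 = 12 and occupies 2 bytes.
Bytes at offsets 12..13: 30 83.
Little-endian stores the least-significant byte at the lowest address.
Reassemble most-significant byte first: 83 30 → 0x8330.
0x8330 = 33584.

33584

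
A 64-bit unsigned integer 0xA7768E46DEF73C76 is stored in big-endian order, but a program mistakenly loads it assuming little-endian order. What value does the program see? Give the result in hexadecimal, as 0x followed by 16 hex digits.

0x763CF7DE468E76A7

Stored big-endian, the bytes at ascending addresses are A7 76 8E 46 DE F7 3C 76.
Read back as little-endian, the first byte is least significant, giving 0x763CF7DE468E76A7.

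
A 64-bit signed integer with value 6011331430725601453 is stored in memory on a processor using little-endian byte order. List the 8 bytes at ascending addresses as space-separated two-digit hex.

6011331430725601453 in hexadecimal, padded to 64 bits, is 0x536C8A163B8A48AD.
Split into bytes (most-significant first): 53 6C 8A 16 3B 8A 48 AD.
Little-endian: lowest address holds the least-significant byte.
So at ascending addresses the bytes are AD 48 8A 3B 16 8A 6C 53.

AD 48 8A 3B 16 8A 6C 53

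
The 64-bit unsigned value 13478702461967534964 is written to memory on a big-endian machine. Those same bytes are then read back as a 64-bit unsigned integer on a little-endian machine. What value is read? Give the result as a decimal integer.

8361991359568547259

13478702461967534964 in 64-bit hexadecimal is 0xBB0DF879D6C20B74.
Stored big-endian, the bytes at ascending addresses are BB 0D F8 79 D6 C2 0B 74.
Read back as little-endian, the first byte is least significant, giving 0x740BC2D679F80DBB.
0x740BC2D679F80DBB = 8361991359568547259.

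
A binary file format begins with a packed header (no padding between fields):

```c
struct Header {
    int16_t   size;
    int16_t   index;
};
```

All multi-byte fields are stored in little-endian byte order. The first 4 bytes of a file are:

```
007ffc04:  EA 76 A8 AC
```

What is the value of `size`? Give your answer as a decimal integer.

`size` is the first field, at byte offset 0, occupying 2 bytes.
Bytes at offsets 0..1: EA 76.
Little-endian stores the least-significant byte at the lowest address.
Reassemble most-significant byte first: 76 EA → 0x76EA.
0x76EA = 30442.

30442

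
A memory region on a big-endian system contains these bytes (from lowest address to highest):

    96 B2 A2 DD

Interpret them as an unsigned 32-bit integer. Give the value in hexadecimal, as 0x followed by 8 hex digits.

0x96B2A2DD

Big-endian: lowest address holds the most-significant byte.
The bytes are already most-significant first: 0x96B2A2DD.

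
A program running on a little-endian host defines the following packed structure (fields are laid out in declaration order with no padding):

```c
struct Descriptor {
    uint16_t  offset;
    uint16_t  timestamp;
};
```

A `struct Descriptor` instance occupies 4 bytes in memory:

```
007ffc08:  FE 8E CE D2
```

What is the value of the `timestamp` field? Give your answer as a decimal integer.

53966

`timestamp` follows `offset` (2 bytes), so it starts at byte offset 2 and occupies 2 bytes.
Bytes at offsets 2..3: CE D2.
Little-endian stores the least-significant byte at the lowest address.
Reassemble most-significant byte first: D2 CE → 0xD2CE.
0xD2CE = 53966.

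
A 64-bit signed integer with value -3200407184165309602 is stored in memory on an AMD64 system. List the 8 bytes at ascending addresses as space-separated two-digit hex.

5E F3 37 5B 9F DE 95 D3

Two's complement of -3200407184165309602 in 64 bits: 3200407184165309602 = 0x2C6A2160A4C80CA2; invert → 0xD395DE9F5B37F35D; add 1 → 0xD395DE9F5B37F35E.
Split into bytes (most-significant first): D3 95 DE 9F 5B 37 F3 5E.
Little-endian: lowest address holds the least-significant byte.
So at ascending addresses the bytes are 5E F3 37 5B 9F DE 95 D3.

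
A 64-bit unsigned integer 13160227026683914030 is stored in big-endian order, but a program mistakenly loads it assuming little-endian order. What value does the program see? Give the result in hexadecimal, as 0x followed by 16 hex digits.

13160227026683914030 in 64-bit hexadecimal is 0xB6A284C140FD672E.
Stored big-endian, the bytes at ascending addresses are B6 A2 84 C1 40 FD 67 2E.
Read back as little-endian, the first byte is least significant, giving 0x2E67FD40C184A2B6.

0x2E67FD40C184A2B6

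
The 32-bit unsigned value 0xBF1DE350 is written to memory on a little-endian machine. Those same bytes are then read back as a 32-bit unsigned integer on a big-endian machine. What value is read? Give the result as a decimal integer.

1357061567

Stored little-endian, the bytes at ascending addresses are 50 E3 1D BF.
Read back as big-endian, the last byte is least significant, giving 0x50E31DBF.
0x50E31DBF = 1357061567.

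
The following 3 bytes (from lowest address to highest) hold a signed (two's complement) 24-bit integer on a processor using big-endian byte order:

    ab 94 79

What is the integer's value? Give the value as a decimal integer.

-5532551

In big-endian order the high byte comes first in memory.
The bytes are already most-significant first: 0xAB9479.
Top bit is set, so as a signed 24-bit value this is 0xAB9479 − 2^24 = -5532551.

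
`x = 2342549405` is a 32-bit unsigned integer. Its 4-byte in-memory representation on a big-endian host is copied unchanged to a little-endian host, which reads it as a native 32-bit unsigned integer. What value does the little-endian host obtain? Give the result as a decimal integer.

2342549405 in 32-bit hexadecimal is 0x8BA0779D.
Stored big-endian, the bytes at ascending addresses are 8B A0 77 9D.
Read back as little-endian, the first byte is least significant, giving 0x9D77A08B.
0x9D77A08B = 2641862795.

2641862795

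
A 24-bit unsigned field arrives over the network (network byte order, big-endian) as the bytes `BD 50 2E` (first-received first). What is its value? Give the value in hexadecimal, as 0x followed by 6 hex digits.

0xBD502E

Big-endian stores the most-significant byte at the lowest address.
The bytes are already most-significant first: 0xBD502E.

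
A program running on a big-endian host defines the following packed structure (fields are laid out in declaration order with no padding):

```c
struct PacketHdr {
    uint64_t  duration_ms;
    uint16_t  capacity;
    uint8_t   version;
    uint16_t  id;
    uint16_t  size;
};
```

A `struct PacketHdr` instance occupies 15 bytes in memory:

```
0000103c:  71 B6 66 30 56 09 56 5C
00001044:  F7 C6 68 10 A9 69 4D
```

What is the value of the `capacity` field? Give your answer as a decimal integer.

`capacity` follows `duration_ms` (8 bytes), so it starts at byte offset 8 and occupies 2 bytes.
Bytes at offsets 8..9: F7 C6.
In big-endian order the high byte comes first in memory.
The bytes are already most-significant first: 0xF7C6.
0xF7C6 = 63430.

63430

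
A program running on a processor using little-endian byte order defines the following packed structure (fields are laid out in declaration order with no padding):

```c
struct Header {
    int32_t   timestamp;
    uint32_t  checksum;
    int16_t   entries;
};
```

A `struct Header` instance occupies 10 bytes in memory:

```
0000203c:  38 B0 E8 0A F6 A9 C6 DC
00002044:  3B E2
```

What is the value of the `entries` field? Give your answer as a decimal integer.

`entries` follows `timestamp` (4 B), `checksum` (4 B), so it starts at offset 4 + 4 = 8 and occupies 2 bytes.
Bytes at offsets 8..9: 3B E2.
Little-endian: lowest address holds the least-significant byte.
Reassemble most-significant byte first: E2 3B → 0xE23B.
Top bit is set, so as a signed 16-bit value this is 0xE23B − 2^16 = -7621.

-7621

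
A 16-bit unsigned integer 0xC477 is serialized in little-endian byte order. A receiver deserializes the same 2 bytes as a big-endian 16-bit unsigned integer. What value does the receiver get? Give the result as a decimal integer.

Stored little-endian, the bytes at ascending addresses are 77 C4.
Read back as big-endian, the last byte is least significant, giving 0x77C4.
0x77C4 = 30660.

30660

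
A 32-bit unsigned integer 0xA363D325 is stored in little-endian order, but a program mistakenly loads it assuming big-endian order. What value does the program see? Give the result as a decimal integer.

Stored little-endian, the bytes at ascending addresses are 25 D3 63 A3.
Read back as big-endian, the last byte is least significant, giving 0x25D363A3.
0x25D363A3 = 634610595.

634610595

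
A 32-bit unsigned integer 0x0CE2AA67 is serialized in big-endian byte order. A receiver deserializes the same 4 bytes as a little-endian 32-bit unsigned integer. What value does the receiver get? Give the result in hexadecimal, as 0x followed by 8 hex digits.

0x67AAE20C

Stored big-endian, the bytes at ascending addresses are 0C E2 AA 67.
Read back as little-endian, the first byte is least significant, giving 0x67AAE20C.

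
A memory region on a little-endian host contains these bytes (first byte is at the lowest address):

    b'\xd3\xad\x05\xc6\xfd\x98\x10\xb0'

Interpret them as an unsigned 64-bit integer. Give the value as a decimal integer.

Little-endian stores the least-significant byte at the lowest address.
Reassemble most-significant byte first: B0 10 98 FD C6 05 AD D3 → 0xB01098FDC605ADD3.
0xB01098FDC605ADD3 = 12686808366019096019.

12686808366019096019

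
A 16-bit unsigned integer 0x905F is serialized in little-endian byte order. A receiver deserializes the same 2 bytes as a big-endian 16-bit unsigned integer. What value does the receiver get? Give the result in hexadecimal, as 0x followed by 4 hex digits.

Stored little-endian, the bytes at ascending addresses are 5F 90.
Read back as big-endian, the last byte is least significant, giving 0x5F90.

0x5F90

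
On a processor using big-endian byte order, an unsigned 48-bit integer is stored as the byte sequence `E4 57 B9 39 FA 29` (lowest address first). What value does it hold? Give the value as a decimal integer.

251065420872233

Big-endian: lowest address holds the most-significant byte.
The bytes are already most-significant first: 0xE457B939FA29.
0xE457B939FA29 = 251065420872233.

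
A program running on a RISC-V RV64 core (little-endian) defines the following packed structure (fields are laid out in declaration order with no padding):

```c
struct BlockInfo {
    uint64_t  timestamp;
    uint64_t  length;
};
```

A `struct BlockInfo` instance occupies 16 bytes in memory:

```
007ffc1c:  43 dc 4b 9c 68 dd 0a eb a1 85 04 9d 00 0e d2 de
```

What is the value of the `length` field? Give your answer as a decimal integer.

`length` follows `timestamp` (8 bytes), so it starts at byte offset 8 and occupies 8 bytes.
Bytes at offsets 8..15: A1 85 04 9D 00 0E D2 DE.
Little-endian: lowest address holds the least-significant byte.
Reassemble most-significant byte first: DE D2 0E 00 9D 04 85 A1 → 0xDED20E009D0485A1.
0xDED20E009D0485A1 = 16055911017326347681.

16055911017326347681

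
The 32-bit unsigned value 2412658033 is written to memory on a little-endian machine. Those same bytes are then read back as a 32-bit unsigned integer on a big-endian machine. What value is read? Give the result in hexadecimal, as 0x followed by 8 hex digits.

0x713DCE8F

2412658033 in 32-bit hexadecimal is 0x8FCE3D71.
Stored little-endian, the bytes at ascending addresses are 71 3D CE 8F.
Read back as big-endian, the last byte is least significant, giving 0x713DCE8F.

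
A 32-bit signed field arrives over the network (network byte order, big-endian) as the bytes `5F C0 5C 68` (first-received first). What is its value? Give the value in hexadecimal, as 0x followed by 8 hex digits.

In big-endian order the high byte comes first in memory.
The bytes are already most-significant first: 0x5FC05C68.

0x5FC05C68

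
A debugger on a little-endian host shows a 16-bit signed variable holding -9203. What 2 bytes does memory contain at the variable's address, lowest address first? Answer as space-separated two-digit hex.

Two's complement of -9203 in 16 bits: 9203 = 0x23F3; invert → 0xDC0C; add 1 → 0xDC0D.
Split into bytes (most-significant first): DC 0D.
Little-endian stores the least-significant byte at the lowest address.
So at ascending addresses the bytes are 0D DC.

0D DC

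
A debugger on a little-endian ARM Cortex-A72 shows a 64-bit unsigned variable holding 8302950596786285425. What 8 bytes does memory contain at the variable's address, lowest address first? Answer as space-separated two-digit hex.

71 6B 10 AD 93 01 3A 73

8302950596786285425 in hexadecimal, padded to 64 bits, is 0x733A0193AD106B71.
Split into bytes (most-significant first): 73 3A 01 93 AD 10 6B 71.
Little-endian: lowest address holds the least-significant byte.
So at ascending addresses the bytes are 71 6B 10 AD 93 01 3A 73.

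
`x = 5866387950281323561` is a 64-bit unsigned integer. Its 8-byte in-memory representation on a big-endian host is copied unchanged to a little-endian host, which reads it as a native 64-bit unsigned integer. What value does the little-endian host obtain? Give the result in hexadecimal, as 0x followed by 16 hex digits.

0x29742663C2986951

5866387950281323561 in 64-bit hexadecimal is 0x516998C263267429.
Stored big-endian, the bytes at ascending addresses are 51 69 98 C2 63 26 74 29.
Read back as little-endian, the first byte is least significant, giving 0x29742663C2986951.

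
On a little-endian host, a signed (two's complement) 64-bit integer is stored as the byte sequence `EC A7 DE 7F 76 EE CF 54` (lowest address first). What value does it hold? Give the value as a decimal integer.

6111365412083902444

In little-endian order the low byte comes first in memory.
Reassemble most-significant byte first: 54 CF EE 76 7F DE A7 EC → 0x54CFEE767FDEA7EC.
0x54CFEE767FDEA7EC = 6111365412083902444.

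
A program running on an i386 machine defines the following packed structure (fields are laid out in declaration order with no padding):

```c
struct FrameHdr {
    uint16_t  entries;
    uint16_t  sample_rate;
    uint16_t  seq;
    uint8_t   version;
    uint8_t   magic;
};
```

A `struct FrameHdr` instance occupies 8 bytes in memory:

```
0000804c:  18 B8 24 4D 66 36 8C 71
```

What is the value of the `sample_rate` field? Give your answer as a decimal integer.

19748

`sample_rate` follows `entries` (2 bytes), so it starts at byte offset 2 and occupies 2 bytes.
Bytes at offsets 2..3: 24 4D.
In little-endian order the low byte comes first in memory.
Reassemble most-significant byte first: 4D 24 → 0x4D24.
0x4D24 = 19748.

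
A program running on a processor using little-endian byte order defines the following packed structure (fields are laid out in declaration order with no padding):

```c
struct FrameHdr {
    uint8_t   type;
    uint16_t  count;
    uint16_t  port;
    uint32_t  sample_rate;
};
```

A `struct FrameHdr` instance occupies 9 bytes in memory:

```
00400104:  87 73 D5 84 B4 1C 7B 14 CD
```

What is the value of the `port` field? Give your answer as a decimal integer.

`port` follows `type` (1 B), `count` (2 B), so it starts at offset 1 + 2 = 3 and occupies 2 bytes.
Bytes at offsets 3..4: 84 B4.
Little-endian: lowest address holds the least-significant byte.
Reassemble most-significant byte first: B4 84 → 0xB484.
0xB484 = 46212.

46212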